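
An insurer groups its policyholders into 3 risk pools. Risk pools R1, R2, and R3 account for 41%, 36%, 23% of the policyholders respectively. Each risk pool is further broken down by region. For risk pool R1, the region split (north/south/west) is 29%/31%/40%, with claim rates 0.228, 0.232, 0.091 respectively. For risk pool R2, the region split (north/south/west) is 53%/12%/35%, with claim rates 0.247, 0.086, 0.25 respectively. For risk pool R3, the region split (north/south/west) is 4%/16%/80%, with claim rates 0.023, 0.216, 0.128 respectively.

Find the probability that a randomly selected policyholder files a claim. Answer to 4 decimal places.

0.1856

P(C|R1) = 0.29·0.228 + 0.31·0.232 + 0.4·0.091 = 0.06612 + 0.07192 + 0.0364 = 0.17444
P(C|R2) = 0.53·0.247 + 0.12·0.086 + 0.35·0.25 = 0.13091 + 0.01032 + 0.0875 = 0.22873
P(C|R3) = 0.04·0.023 + 0.16·0.216 + 0.8·0.128 = 0.00092 + 0.03456 + 0.1024 = 0.13788
By total probability over the outer partition,
P(C) = 0.41·0.17444 + 0.36·0.22873 + 0.23·0.13788
      = 0.0715204 + 0.0823428 + 0.0317124 = 0.1855756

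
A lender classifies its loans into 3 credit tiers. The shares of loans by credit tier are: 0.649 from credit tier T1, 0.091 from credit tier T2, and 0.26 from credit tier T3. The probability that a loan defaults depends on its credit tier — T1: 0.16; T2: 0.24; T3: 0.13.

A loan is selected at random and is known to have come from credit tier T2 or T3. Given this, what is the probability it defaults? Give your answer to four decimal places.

P(D|S) ≈ 0.1585

Let S = {T2, T3}.
P(S) = 0.091 + 0.26 = 0.351.
P(D ∩ S) = 0.24·0.091 + 0.13·0.26 = 0.02184 + 0.0338 = 0.05564.
P(D | S) = 0.05564 / 0.351 = 0.158519…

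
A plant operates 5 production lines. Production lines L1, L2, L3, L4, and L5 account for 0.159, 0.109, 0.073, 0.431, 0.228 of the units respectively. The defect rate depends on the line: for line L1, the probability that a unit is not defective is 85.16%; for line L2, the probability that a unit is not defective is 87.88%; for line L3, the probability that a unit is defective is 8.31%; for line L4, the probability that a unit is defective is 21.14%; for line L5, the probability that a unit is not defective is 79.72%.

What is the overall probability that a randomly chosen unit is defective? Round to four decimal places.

P(D) ≈ 0.1802

P(D|L1) = 1 − 0.8516 = 0.1484.
P(D|L2) = 1 − 0.8788 = 0.1212.
P(D|L5) = 1 − 0.7972 = 0.2028.
By the law of total probability,
P(D) = P(D|L1)·P(L1) + P(D|L2)·P(L2) + P(D|L3)·P(L3) + P(D|L4)·P(L4) + P(D|L5)·P(L5)
      = 0.1484·0.159 + 0.1212·0.109 + 0.0831·0.073 + 0.2114·0.431 + 0.2028·0.228
      = 0.0235956 + 0.0132108 + 0.0060663 + 0.0911134 + 0.0462384 = 0.1802245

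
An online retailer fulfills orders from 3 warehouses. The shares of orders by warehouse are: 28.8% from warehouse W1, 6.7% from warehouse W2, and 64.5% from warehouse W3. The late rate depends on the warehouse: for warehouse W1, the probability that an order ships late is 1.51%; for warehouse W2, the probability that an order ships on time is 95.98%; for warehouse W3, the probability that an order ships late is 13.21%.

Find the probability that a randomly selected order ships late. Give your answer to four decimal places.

P(L) ≈ 0.0922

P(L|W2) = 1 − 0.9598 = 0.0402.
Using total probability over the partition,
P(L) = P(L|W1)·P(W1) + P(L|W2)·P(W2) + P(L|W3)·P(W3)
      = 0.0151·0.288 + 0.0402·0.067 + 0.1321·0.645
      = 0.0043488 + 0.0026934 + 0.0852045 = 0.0922467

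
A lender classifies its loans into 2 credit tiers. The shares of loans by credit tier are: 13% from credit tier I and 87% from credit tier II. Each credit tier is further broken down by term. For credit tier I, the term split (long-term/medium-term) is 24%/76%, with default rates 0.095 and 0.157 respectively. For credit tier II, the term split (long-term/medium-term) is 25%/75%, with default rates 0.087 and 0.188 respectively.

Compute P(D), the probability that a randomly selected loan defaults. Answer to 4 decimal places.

P(D|I) = 0.24·0.095 + 0.76·0.157 = 0.0228 + 0.11932 = 0.14212
P(D|II) = 0.25·0.087 + 0.75·0.188 = 0.02175 + 0.141 = 0.16275
Then overall,
P(D) = 0.13·0.14212 + 0.87·0.16275
      = 0.0184756 + 0.1415925 = 0.1600681

P(D) ≈ 0.1601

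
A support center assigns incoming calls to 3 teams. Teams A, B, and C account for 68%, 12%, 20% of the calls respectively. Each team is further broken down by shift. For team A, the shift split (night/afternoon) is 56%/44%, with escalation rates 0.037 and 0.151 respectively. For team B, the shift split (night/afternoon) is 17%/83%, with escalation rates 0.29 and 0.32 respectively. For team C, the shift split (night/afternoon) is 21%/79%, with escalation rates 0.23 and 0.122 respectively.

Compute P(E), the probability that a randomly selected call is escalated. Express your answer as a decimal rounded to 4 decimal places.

P(E) ≈ 0.1260

P(E|A) = 0.56·0.037 + 0.44·0.151 = 0.02072 + 0.06644 = 0.08716
P(E|B) = 0.17·0.29 + 0.83·0.32 = 0.0493 + 0.2656 = 0.3149
P(E|C) = 0.21·0.23 + 0.79·0.122 = 0.0483 + 0.09638 = 0.14468
Then overall,
P(E) = 0.68·0.08716 + 0.12·0.3149 + 0.2·0.14468
      = 0.0592688 + 0.037788 + 0.028936 = 0.1259928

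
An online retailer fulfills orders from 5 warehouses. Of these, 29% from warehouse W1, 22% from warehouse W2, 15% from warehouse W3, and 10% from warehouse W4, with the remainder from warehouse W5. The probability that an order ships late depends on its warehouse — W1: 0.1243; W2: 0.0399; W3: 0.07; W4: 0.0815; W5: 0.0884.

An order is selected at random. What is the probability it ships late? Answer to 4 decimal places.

P(W5) = 1 − (0.29 + 0.22 + 0.15 + 0.1) = 0.24.
P(L) = P(L|W1)·P(W1) + P(L|W2)·P(W2) + P(L|W3)·P(W3) + P(L|W4)·P(W4) + P(L|W5)·P(W5)
      = 0.1243·0.29 + 0.0399·0.22 + 0.07·0.15 + 0.0815·0.1 + 0.0884·0.24
      = 0.036047 + 0.008778 + 0.0105 + 0.00815 + 0.021216 = 0.084691

P(L) ≈ 0.0847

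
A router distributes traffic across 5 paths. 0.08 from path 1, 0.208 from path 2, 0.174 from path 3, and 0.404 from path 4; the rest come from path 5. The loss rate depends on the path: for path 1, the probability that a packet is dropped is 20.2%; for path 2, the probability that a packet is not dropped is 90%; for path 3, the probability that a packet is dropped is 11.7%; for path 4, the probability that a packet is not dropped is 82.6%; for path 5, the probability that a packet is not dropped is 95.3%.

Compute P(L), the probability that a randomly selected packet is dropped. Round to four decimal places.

P(5) = 1 − (0.08 + 0.208 + 0.174 + 0.404) = 0.134.
P(L|2) = 1 − 0.9 = 0.1.
P(L|4) = 1 − 0.826 = 0.174.
P(L|5) = 1 − 0.953 = 0.047.
Summing over the partition,
P(L) = P(L|1)·P(1) + P(L|2)·P(2) + P(L|3)·P(3) + P(L|4)·P(4) + P(L|5)·P(5)
      = 0.202·0.08 + 0.1·0.208 + 0.117·0.174 + 0.174·0.404 + 0.047·0.134
      = 0.01616 + 0.0208 + 0.020358 + 0.070296 + 0.006298 = 0.133912

0.1339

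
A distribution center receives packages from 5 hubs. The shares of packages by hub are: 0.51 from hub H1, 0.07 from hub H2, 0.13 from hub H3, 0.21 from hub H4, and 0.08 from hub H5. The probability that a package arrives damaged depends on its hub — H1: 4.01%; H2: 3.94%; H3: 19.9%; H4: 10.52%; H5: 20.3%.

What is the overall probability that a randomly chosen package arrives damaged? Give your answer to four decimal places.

P(D) = P(D|H1)·P(H1) + P(D|H2)·P(H2) + P(D|H3)·P(H3) + P(D|H4)·P(H4) + P(D|H5)·P(H5)
      = 0.0401·0.51 + 0.0394·0.07 + 0.199·0.13 + 0.1052·0.21 + 0.203·0.08
      = 0.020451 + 0.002758 + 0.02587 + 0.022092 + 0.01624 = 0.087411

P(D) ≈ 0.0874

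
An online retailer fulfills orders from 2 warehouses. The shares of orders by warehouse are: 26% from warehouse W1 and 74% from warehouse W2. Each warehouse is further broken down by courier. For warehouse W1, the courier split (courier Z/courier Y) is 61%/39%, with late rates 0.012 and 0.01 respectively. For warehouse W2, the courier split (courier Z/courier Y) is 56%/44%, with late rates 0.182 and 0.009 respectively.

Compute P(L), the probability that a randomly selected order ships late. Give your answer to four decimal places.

P(L|W1) = 0.61·0.012 + 0.39·0.01 = 0.00732 + 0.0039 = 0.01122
P(L|W2) = 0.56·0.182 + 0.44·0.009 = 0.10192 + 0.00396 = 0.10588
By total probability over the outer partition,
P(L) = 0.26·0.01122 + 0.74·0.10588
      = 0.0029172 + 0.0783512 = 0.0812684

0.0813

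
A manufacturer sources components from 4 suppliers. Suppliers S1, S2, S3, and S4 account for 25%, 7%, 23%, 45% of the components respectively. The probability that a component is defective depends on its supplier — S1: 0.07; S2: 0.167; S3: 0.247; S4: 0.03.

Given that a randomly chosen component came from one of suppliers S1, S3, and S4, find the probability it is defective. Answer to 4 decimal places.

P(D|S) ≈ 0.0944

Let S = {S1, S3, S4}.
P(S) = 0.25 + 0.23 + 0.45 = 0.93.
P(D ∩ S) = 0.07·0.25 + 0.247·0.23 + 0.03·0.45 = 0.0175 + 0.05681 + 0.0135 = 0.08781.
P(D | S) = 0.08781 / 0.93 = 0.094419…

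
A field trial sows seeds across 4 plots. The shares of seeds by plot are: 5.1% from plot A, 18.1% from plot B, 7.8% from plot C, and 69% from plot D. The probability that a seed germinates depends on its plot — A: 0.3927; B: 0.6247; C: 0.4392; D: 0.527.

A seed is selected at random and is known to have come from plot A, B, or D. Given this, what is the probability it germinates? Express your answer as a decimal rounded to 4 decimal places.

Let S = {A, B, D}.
P(S) = 0.051 + 0.181 + 0.69 = 0.922.
P(G ∩ S) = 0.3927·0.051 + 0.6247·0.181 + 0.527·0.69 = 0.0200277 + 0.1130707 + 0.36363 = 0.4967284.
P(G | S) = 0.4967284 / 0.922 = 0.538751…

P(G|S) ≈ 0.5388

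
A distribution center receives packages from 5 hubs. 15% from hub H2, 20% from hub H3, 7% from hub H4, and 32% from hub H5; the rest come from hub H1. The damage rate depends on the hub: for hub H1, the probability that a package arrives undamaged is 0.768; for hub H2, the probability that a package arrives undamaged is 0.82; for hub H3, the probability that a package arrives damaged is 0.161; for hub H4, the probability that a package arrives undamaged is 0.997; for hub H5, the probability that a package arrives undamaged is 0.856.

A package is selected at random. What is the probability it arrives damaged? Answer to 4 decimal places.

P(H1) = 1 − (0.15 + 0.2 + 0.07 + 0.32) = 0.26.
P(D|H1) = 1 − 0.768 = 0.232.
P(D|H2) = 1 − 0.82 = 0.18.
P(D|H4) = 1 − 0.997 = 0.003.
P(D|H5) = 1 − 0.856 = 0.144.
P(D) = P(D|H1)·P(H1) + P(D|H2)·P(H2) + P(D|H3)·P(H3) + P(D|H4)·P(H4) + P(D|H5)·P(H5)
      = 0.232·0.26 + 0.18·0.15 + 0.161·0.2 + 0.003·0.07 + 0.144·0.32
      = 0.06032 + 0.027 + 0.0322 + 0.00021 + 0.04608 = 0.16581

0.1658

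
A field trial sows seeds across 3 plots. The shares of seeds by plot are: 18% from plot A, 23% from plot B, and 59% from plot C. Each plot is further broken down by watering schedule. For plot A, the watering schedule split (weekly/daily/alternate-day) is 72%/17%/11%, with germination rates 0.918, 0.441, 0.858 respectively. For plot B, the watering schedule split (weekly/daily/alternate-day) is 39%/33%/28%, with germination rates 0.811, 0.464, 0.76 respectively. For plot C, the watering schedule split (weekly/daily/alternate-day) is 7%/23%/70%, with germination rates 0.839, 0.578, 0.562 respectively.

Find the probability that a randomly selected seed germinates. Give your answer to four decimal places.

P(G) ≈ 0.6516

P(G|A) = 0.72·0.918 + 0.17·0.441 + 0.11·0.858 = 0.66096 + 0.07497 + 0.09438 = 0.83031
P(G|B) = 0.39·0.811 + 0.33·0.464 + 0.28·0.76 = 0.31629 + 0.15312 + 0.2128 = 0.68221
P(G|C) = 0.07·0.839 + 0.23·0.578 + 0.7·0.562 = 0.05873 + 0.13294 + 0.3934 = 0.58507
By total probability over the outer partition,
P(G) = 0.18·0.83031 + 0.23·0.68221 + 0.59·0.58507
      = 0.1494558 + 0.1569083 + 0.3451913 = 0.6515554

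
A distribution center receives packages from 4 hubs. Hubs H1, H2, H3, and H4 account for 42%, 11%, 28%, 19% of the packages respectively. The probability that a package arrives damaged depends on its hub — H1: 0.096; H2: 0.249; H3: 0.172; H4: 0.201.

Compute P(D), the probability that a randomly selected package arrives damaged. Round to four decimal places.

P(D) ≈ 0.1541

Summing over the partition,
P(D) = P(D|H1)·P(H1) + P(D|H2)·P(H2) + P(D|H3)·P(H3) + P(D|H4)·P(H4)
      = 0.096·0.42 + 0.249·0.11 + 0.172·0.28 + 0.201·0.19
      = 0.04032 + 0.02739 + 0.04816 + 0.03819 = 0.15406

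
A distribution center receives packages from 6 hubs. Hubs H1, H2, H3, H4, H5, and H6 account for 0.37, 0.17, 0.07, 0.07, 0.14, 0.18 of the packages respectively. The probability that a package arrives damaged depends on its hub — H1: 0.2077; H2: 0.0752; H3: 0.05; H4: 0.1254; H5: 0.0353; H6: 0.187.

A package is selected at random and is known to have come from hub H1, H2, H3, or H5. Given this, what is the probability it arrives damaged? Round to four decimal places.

0.1308

Let S = {H1, H2, H3, H5}.
P(S) = 0.37 + 0.17 + 0.07 + 0.14 = 0.75.
P(D ∩ S) = 0.2077·0.37 + 0.0752·0.17 + 0.05·0.07 + 0.0353·0.14 = 0.076849 + 0.012784 + 0.0035 + 0.004942 = 0.098075.
P(D | S) = 0.098075 / 0.75 = 0.130767…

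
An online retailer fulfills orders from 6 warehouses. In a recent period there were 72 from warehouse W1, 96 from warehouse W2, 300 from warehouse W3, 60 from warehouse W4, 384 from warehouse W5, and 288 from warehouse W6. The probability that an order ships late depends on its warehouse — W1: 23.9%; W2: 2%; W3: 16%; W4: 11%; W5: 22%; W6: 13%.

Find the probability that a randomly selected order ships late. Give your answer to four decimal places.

Total: 72 + 96 + 300 + 60 + 384 + 288 = 1200.
P(W1) = 72/1200 = 0.06. P(W2) = 96/1200 = 0.08. P(W3) = 300/1200 = 0.25. P(W4) = 60/1200 = 0.05. P(W5) = 384/1200 = 0.32. P(W6) = 288/1200 = 0.24.
P(L) = P(L|W1)·P(W1) + P(L|W2)·P(W2) + P(L|W3)·P(W3) + P(L|W4)·P(W4) + P(L|W5)·P(W5) + P(L|W6)·P(W6)
      = 0.239·0.06 + 0.02·0.08 + 0.16·0.25 + 0.11·0.05 + 0.22·0.32 + 0.13·0.24
      = 0.01434 + 0.0016 + 0.04 + 0.0055 + 0.0704 + 0.0312 = 0.16304

P(L) ≈ 0.1630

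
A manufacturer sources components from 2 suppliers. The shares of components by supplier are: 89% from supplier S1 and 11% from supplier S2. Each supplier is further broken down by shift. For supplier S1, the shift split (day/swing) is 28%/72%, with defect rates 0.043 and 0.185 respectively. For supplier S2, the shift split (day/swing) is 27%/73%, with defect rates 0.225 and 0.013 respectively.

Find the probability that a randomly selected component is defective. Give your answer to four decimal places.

P(D) ≈ 0.1370

P(D|S1) = 0.28·0.043 + 0.72·0.185 = 0.01204 + 0.1332 = 0.14524
P(D|S2) = 0.27·0.225 + 0.73·0.013 = 0.06075 + 0.00949 = 0.07024
Then overall,
P(D) = 0.89·0.14524 + 0.11·0.07024
      = 0.1292636 + 0.0077264 = 0.13699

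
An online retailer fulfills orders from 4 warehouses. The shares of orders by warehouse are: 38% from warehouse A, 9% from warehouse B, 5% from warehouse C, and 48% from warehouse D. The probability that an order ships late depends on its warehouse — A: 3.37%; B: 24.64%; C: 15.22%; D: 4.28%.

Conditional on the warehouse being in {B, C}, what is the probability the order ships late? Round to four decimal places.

Let S = {B, C}.
P(S) = 0.09 + 0.05 = 0.14.
P(L ∩ S) = 0.2464·0.09 + 0.1522·0.05 = 0.022176 + 0.00761 = 0.029786.
P(L | S) = 0.029786 / 0.14 = 0.212757…

0.2128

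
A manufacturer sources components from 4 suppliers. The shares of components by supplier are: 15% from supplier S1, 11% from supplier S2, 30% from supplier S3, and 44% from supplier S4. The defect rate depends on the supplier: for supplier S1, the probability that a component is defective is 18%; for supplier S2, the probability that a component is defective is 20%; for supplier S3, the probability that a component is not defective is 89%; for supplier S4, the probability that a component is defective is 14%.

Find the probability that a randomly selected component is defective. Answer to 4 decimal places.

P(D) ≈ 0.1436

P(D|S3) = 1 − 0.89 = 0.11.
By the law of total probability,
P(D) = P(D|S1)·P(S1) + P(D|S2)·P(S2) + P(D|S3)·P(S3) + P(D|S4)·P(S4)
      = 0.18·0.15 + 0.2·0.11 + 0.11·0.3 + 0.14·0.44
      = 0.027 + 0.022 + 0.033 + 0.0616 = 0.1436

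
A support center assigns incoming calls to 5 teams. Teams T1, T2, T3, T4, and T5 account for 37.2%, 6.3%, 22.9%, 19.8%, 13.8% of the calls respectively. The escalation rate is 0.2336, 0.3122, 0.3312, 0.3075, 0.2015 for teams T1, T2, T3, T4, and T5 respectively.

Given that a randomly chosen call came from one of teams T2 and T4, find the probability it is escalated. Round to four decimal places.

Let S = {T2, T4}.
P(S) = 0.063 + 0.198 = 0.261.
P(E ∩ S) = 0.3122·0.063 + 0.3075·0.198 = 0.0196686 + 0.060885 = 0.0805536.
P(E | S) = 0.0805536 / 0.261 = 0.308634…

P(E|S) ≈ 0.3086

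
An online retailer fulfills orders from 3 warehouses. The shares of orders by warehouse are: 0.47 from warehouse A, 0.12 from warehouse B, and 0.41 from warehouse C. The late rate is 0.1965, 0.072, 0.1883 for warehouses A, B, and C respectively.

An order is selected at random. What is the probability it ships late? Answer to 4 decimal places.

0.1782

By the law of total probability,
P(L) = P(L|A)·P(A) + P(L|B)·P(B) + P(L|C)·P(C)
      = 0.1965·0.47 + 0.072·0.12 + 0.1883·0.41
      = 0.092355 + 0.00864 + 0.077203 = 0.178198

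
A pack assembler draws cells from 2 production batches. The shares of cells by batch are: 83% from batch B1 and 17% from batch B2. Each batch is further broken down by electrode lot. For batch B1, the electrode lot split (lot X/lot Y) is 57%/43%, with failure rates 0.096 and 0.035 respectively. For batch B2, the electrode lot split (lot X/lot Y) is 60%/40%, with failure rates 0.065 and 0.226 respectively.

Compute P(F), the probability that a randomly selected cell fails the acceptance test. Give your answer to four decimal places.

P(F) ≈ 0.0799

P(F|B1) = 0.57·0.096 + 0.43·0.035 = 0.05472 + 0.01505 = 0.06977
P(F|B2) = 0.6·0.065 + 0.4·0.226 = 0.039 + 0.0904 = 0.1294
Then overall,
P(F) = 0.83·0.06977 + 0.17·0.1294
      = 0.0579091 + 0.021998 = 0.0799071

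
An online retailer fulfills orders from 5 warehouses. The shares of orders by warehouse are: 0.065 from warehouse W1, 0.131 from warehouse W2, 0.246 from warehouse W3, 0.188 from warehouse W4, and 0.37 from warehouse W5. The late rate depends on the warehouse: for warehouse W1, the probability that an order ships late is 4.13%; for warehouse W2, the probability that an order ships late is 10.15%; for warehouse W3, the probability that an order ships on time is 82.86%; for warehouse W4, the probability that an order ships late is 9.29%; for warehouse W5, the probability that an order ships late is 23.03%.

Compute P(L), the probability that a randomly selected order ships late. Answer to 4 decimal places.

P(L|W3) = 1 − 0.8286 = 0.1714.
P(L) = P(L|W1)·P(W1) + P(L|W2)·P(W2) + P(L|W3)·P(W3) + P(L|W4)·P(W4) + P(L|W5)·P(W5)
      = 0.0413·0.065 + 0.1015·0.131 + 0.1714·0.246 + 0.0929·0.188 + 0.2303·0.37
      = 0.0026845 + 0.0132965 + 0.0421644 + 0.0174652 + 0.085211 = 0.1608216

P(L) ≈ 0.1608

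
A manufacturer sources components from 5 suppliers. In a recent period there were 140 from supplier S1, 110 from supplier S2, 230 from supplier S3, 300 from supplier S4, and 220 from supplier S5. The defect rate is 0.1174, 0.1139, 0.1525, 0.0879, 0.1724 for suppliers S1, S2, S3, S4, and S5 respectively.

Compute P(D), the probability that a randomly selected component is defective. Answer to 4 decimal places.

Total: 140 + 110 + 230 + 300 + 220 = 1000.
P(S1) = 140/1000 = 0.14. P(S2) = 110/1000 = 0.11. P(S3) = 230/1000 = 0.23. P(S4) = 300/1000 = 0.3. P(S5) = 220/1000 = 0.22.
Using total probability over the partition,
P(D) = P(D|S1)·P(S1) + P(D|S2)·P(S2) + P(D|S3)·P(S3) + P(D|S4)·P(S4) + P(D|S5)·P(S5)
      = 0.1174·0.14 + 0.1139·0.11 + 0.1525·0.23 + 0.0879·0.3 + 0.1724·0.22
      = 0.016436 + 0.012529 + 0.035075 + 0.02637 + 0.037928 = 0.128338

P(D) ≈ 0.1283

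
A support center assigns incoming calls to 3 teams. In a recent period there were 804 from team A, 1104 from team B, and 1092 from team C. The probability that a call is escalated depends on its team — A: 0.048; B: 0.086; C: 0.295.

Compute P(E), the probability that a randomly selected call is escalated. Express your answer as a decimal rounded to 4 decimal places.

Total: 804 + 1104 + 1092 = 3000.
P(A) = 804/3000 = 0.268. P(B) = 1104/3000 = 0.368. P(C) = 1092/3000 = 0.364.
P(E) = P(E|A)·P(A) + P(E|B)·P(B) + P(E|C)·P(C)
      = 0.048·0.268 + 0.086·0.368 + 0.295·0.364
      = 0.012864 + 0.031648 + 0.10738 = 0.151892

0.1519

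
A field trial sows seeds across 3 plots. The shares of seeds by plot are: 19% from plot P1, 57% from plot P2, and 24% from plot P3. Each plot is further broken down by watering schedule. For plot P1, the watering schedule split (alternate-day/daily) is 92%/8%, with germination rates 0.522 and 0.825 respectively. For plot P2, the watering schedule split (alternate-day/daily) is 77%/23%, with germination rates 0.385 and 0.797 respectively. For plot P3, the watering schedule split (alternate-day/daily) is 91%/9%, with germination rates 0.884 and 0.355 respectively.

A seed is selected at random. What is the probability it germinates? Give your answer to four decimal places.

0.5780

P(G|P1) = 0.92·0.522 + 0.08·0.825 = 0.48024 + 0.066 = 0.54624
P(G|P2) = 0.77·0.385 + 0.23·0.797 = 0.29645 + 0.18331 = 0.47976
P(G|P3) = 0.91·0.884 + 0.09·0.355 = 0.80444 + 0.03195 = 0.83639
Then overall,
P(G) = 0.19·0.54624 + 0.57·0.47976 + 0.24·0.83639
      = 0.1037856 + 0.2734632 + 0.2007336 = 0.5779824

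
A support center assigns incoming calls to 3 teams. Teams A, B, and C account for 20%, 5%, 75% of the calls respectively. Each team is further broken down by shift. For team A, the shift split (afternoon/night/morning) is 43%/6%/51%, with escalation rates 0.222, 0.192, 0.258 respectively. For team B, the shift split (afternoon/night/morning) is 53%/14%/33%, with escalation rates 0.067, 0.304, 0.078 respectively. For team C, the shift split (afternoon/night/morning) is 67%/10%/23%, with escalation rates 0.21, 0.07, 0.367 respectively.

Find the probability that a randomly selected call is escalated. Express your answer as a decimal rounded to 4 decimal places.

P(E) ≈ 0.2270

P(E|A) = 0.43·0.222 + 0.06·0.192 + 0.51·0.258 = 0.09546 + 0.01152 + 0.13158 = 0.23856
P(E|B) = 0.53·0.067 + 0.14·0.304 + 0.33·0.078 = 0.03551 + 0.04256 + 0.02574 = 0.10381
P(E|C) = 0.67·0.21 + 0.1·0.07 + 0.23·0.367 = 0.1407 + 0.007 + 0.08441 = 0.23211
Then overall,
P(E) = 0.2·0.23856 + 0.05·0.10381 + 0.75·0.23211
      = 0.047712 + 0.0051905 + 0.1740825 = 0.226985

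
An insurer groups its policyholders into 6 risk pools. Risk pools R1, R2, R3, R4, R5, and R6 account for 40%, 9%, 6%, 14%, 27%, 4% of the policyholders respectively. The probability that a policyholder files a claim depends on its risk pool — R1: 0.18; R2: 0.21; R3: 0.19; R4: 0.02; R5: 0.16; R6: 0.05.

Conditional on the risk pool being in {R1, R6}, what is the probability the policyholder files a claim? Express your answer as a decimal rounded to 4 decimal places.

0.1682

Let S = {R1, R6}.
P(S) = 0.4 + 0.04 = 0.44.
P(C ∩ S) = 0.18·0.4 + 0.05·0.04 = 0.072 + 0.002 = 0.074.
P(C | S) = 0.074 / 0.44 = 0.168182…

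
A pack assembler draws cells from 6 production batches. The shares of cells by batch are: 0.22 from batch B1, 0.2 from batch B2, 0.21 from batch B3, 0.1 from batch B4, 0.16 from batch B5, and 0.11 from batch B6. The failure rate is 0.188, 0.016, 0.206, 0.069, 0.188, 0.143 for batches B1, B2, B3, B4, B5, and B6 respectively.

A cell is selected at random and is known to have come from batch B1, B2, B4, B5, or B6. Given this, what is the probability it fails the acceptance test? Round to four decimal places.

Let S = {B1, B2, B4, B5, B6}.
P(S) = 0.22 + 0.2 + 0.1 + 0.16 + 0.11 = 0.79.
P(F ∩ S) = 0.188·0.22 + 0.016·0.2 + 0.069·0.1 + 0.188·0.16 + 0.143·0.11 = 0.04136 + 0.0032 + 0.0069 + 0.03008 + 0.01573 = 0.09727.
P(F | S) = 0.09727 / 0.79 = 0.123127…

P(F|S) ≈ 0.1231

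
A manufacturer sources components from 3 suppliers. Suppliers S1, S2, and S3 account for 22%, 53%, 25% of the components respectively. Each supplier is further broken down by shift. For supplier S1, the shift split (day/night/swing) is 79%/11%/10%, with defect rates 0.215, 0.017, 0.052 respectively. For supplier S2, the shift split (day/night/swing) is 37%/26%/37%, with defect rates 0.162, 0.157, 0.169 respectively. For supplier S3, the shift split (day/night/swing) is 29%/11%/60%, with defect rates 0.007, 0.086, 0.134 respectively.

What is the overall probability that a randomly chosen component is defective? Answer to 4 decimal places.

P(D|S1) = 0.79·0.215 + 0.11·0.017 + 0.1·0.052 = 0.16985 + 0.00187 + 0.0052 = 0.17692
P(D|S2) = 0.37·0.162 + 0.26·0.157 + 0.37·0.169 = 0.05994 + 0.04082 + 0.06253 = 0.16329
P(D|S3) = 0.29·0.007 + 0.11·0.086 + 0.6·0.134 = 0.00203 + 0.00946 + 0.0804 = 0.09189
Then overall,
P(D) = 0.22·0.17692 + 0.53·0.16329 + 0.25·0.09189
      = 0.0389224 + 0.0865437 + 0.0229725 = 0.1484386

P(D) ≈ 0.1484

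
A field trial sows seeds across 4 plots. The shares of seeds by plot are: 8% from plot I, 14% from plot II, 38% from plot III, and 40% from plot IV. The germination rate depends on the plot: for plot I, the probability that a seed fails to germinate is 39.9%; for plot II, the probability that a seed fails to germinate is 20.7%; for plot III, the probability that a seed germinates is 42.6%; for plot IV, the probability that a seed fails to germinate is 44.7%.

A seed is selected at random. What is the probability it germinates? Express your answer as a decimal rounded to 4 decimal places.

P(G) ≈ 0.5422

P(G|I) = 1 − 0.399 = 0.601.
P(G|II) = 1 − 0.207 = 0.793.
P(G|IV) = 1 − 0.447 = 0.553.
P(G) = P(G|I)·P(I) + P(G|II)·P(II) + P(G|III)·P(III) + P(G|IV)·P(IV)
      = 0.601·0.08 + 0.793·0.14 + 0.426·0.38 + 0.553·0.4
      = 0.04808 + 0.11102 + 0.16188 + 0.2212 = 0.54218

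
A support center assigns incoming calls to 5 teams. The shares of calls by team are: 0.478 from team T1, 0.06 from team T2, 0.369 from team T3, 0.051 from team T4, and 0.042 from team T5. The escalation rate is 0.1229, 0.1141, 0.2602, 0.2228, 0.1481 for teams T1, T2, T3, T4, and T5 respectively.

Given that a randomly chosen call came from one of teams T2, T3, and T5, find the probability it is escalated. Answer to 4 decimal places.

Let S = {T2, T3, T5}.
P(S) = 0.06 + 0.369 + 0.042 = 0.471.
P(E ∩ S) = 0.1141·0.06 + 0.2602·0.369 + 0.1481·0.042 = 0.006846 + 0.0960138 + 0.0062202 = 0.10908.
P(E | S) = 0.10908 / 0.471 = 0.231592…

0.2316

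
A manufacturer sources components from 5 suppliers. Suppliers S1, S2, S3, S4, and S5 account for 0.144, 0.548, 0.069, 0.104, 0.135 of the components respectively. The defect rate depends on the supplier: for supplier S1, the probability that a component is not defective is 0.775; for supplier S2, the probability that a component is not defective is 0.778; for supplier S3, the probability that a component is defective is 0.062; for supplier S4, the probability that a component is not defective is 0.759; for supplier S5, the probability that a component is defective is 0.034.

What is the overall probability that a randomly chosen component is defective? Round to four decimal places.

0.1880

P(D|S1) = 1 − 0.775 = 0.225.
P(D|S2) = 1 − 0.778 = 0.222.
P(D|S4) = 1 − 0.759 = 0.241.
P(D) = P(D|S1)·P(S1) + P(D|S2)·P(S2) + P(D|S3)·P(S3) + P(D|S4)·P(S4) + P(D|S5)·P(S5)
      = 0.225·0.144 + 0.222·0.548 + 0.062·0.069 + 0.241·0.104 + 0.034·0.135
      = 0.0324 + 0.121656 + 0.004278 + 0.025064 + 0.00459 = 0.187988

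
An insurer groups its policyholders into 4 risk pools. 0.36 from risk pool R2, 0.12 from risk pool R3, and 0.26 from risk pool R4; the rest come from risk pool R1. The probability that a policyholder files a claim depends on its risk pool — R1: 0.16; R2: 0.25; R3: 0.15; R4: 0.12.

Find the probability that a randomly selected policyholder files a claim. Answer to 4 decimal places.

P(C) ≈ 0.1808

P(R1) = 1 − (0.36 + 0.12 + 0.26) = 0.26.
P(C) = P(C|R1)·P(R1) + P(C|R2)·P(R2) + P(C|R3)·P(R3) + P(C|R4)·P(R4)
      = 0.16·0.26 + 0.25·0.36 + 0.15·0.12 + 0.12·0.26
      = 0.0416 + 0.09 + 0.018 + 0.0312 = 0.1808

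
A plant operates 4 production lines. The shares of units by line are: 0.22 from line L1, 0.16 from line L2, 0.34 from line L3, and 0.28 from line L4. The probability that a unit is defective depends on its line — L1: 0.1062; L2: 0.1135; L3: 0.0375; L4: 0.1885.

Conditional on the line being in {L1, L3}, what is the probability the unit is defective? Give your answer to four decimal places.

P(D|S) ≈ 0.0645

Let S = {L1, L3}.
P(S) = 0.22 + 0.34 = 0.56.
P(D ∩ S) = 0.1062·0.22 + 0.0375·0.34 = 0.023364 + 0.01275 = 0.036114.
P(D | S) = 0.036114 / 0.56 = 0.064489…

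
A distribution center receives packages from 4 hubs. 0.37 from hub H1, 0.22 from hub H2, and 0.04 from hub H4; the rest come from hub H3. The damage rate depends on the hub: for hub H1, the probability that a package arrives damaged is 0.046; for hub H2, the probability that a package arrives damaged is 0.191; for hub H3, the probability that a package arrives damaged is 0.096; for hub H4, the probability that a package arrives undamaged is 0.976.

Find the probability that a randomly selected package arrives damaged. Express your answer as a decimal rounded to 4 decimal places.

P(D) ≈ 0.0955

P(H3) = 1 − (0.37 + 0.22 + 0.04) = 0.37.
P(D|H4) = 1 − 0.976 = 0.024.
Summing over the partition,
P(D) = P(D|H1)·P(H1) + P(D|H2)·P(H2) + P(D|H3)·P(H3) + P(D|H4)·P(H4)
      = 0.046·0.37 + 0.191·0.22 + 0.096·0.37 + 0.024·0.04
      = 0.01702 + 0.04202 + 0.03552 + 0.00096 = 0.09552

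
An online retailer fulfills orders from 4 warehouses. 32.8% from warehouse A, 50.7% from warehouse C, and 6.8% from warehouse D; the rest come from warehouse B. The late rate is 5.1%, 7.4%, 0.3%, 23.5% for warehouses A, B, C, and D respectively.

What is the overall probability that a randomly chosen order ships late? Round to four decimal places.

P(B) = 1 − (0.328 + 0.507 + 0.068) = 0.097.
By the law of total probability,
P(L) = P(L|A)·P(A) + P(L|B)·P(B) + P(L|C)·P(C) + P(L|D)·P(D)
      = 0.051·0.328 + 0.074·0.097 + 0.003·0.507 + 0.235·0.068
      = 0.016728 + 0.007178 + 0.001521 + 0.01598 = 0.041407

0.0414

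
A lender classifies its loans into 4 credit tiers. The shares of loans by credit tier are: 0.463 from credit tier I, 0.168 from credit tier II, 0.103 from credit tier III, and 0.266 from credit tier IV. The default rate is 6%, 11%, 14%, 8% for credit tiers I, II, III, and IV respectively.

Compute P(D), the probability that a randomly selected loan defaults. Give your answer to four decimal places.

P(D) = P(D|I)·P(I) + P(D|II)·P(II) + P(D|III)·P(III) + P(D|IV)·P(IV)
      = 0.06·0.463 + 0.11·0.168 + 0.14·0.103 + 0.08·0.266
      = 0.02778 + 0.01848 + 0.01442 + 0.02128 = 0.08196

0.0820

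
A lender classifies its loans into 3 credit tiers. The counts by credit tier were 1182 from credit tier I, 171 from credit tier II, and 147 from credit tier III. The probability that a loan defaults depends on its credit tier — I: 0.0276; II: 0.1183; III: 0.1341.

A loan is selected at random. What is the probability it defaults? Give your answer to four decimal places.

P(D) ≈ 0.0484

Total: 1182 + 171 + 147 = 1500.
P(I) = 1182/1500 = 0.788. P(II) = 171/1500 = 0.114. P(III) = 147/1500 = 0.098.
By the law of total probability,
P(D) = P(D|I)·P(I) + P(D|II)·P(II) + P(D|III)·P(III)
      = 0.0276·0.788 + 0.1183·0.114 + 0.1341·0.098
      = 0.0217488 + 0.0134862 + 0.0131418 = 0.0483768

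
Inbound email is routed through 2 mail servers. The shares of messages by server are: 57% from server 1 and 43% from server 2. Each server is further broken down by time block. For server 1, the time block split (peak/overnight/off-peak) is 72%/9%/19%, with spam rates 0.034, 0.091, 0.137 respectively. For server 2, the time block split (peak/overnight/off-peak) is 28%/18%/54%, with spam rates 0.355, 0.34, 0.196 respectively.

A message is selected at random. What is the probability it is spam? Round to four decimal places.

P(S|1) = 0.72·0.034 + 0.09·0.091 + 0.19·0.137 = 0.02448 + 0.00819 + 0.02603 = 0.0587
P(S|2) = 0.28·0.355 + 0.18·0.34 + 0.54·0.196 = 0.0994 + 0.0612 + 0.10584 = 0.26644
By total probability over the outer partition,
P(S) = 0.57·0.0587 + 0.43·0.26644
      = 0.033459 + 0.1145692 = 0.1480282

0.1480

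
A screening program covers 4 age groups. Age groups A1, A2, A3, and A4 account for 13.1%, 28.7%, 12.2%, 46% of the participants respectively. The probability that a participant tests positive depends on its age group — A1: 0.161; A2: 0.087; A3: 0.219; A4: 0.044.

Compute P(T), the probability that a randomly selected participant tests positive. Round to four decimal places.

0.0930

P(T) = P(T|A1)·P(A1) + P(T|A2)·P(A2) + P(T|A3)·P(A3) + P(T|A4)·P(A4)
      = 0.161·0.131 + 0.087·0.287 + 0.219·0.122 + 0.044·0.46
      = 0.021091 + 0.024969 + 0.026718 + 0.02024 = 0.093018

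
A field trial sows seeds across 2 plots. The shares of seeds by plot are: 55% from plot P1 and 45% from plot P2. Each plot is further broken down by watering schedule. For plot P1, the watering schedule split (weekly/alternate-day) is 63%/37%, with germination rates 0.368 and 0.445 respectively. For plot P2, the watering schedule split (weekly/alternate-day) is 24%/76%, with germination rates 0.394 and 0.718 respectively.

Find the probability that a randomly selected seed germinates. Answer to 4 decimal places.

0.5062

P(G|P1) = 0.63·0.368 + 0.37·0.445 = 0.23184 + 0.16465 = 0.39649
P(G|P2) = 0.24·0.394 + 0.76·0.718 = 0.09456 + 0.54568 = 0.64024
Then overall,
P(G) = 0.55·0.39649 + 0.45·0.64024
      = 0.2180695 + 0.288108 = 0.5061775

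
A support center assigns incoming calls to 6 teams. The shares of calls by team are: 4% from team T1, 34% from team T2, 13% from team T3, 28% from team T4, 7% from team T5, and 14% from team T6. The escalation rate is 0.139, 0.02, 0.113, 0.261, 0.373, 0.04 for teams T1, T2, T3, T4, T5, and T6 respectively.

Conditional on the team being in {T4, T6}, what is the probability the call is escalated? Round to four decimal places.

Let S = {T4, T6}.
P(S) = 0.28 + 0.14 = 0.42.
P(E ∩ S) = 0.261·0.28 + 0.04·0.14 = 0.07308 + 0.0056 = 0.07868.
P(E | S) = 0.07868 / 0.42 = 0.187333…

P(E|S) ≈ 0.1873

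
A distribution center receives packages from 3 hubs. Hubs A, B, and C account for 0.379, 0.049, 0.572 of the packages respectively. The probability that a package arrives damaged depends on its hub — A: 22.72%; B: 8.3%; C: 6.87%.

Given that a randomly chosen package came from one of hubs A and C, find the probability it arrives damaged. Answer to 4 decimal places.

Let S = {A, C}.
P(S) = 0.379 + 0.572 = 0.951.
P(D ∩ S) = 0.2272·0.379 + 0.0687·0.572 = 0.0861088 + 0.0392964 = 0.1254052.
P(D | S) = 0.1254052 / 0.951 = 0.131867…

0.1319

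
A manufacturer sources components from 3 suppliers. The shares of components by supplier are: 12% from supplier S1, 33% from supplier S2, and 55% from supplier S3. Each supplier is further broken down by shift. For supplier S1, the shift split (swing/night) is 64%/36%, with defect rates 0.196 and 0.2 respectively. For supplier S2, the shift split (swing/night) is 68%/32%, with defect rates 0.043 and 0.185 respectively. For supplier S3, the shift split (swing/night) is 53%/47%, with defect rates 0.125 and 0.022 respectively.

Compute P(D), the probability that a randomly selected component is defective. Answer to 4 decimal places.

P(D) ≈ 0.0950

P(D|S1) = 0.64·0.196 + 0.36·0.2 = 0.12544 + 0.072 = 0.19744
P(D|S2) = 0.68·0.043 + 0.32·0.185 = 0.02924 + 0.0592 = 0.08844
P(D|S3) = 0.53·0.125 + 0.47·0.022 = 0.06625 + 0.01034 = 0.07659
By total probability over the outer partition,
P(D) = 0.12·0.19744 + 0.33·0.08844 + 0.55·0.07659
      = 0.0236928 + 0.0291852 + 0.0421245 = 0.0950025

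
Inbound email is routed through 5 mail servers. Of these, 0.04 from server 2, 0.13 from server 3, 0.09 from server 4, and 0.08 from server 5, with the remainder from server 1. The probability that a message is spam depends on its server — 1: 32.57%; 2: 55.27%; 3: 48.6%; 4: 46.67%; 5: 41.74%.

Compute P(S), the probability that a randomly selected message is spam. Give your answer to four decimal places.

P(1) = 1 − (0.04 + 0.13 + 0.09 + 0.08) = 0.66.
P(S) = P(S|1)·P(1) + P(S|2)·P(2) + P(S|3)·P(3) + P(S|4)·P(4) + P(S|5)·P(5)
      = 0.3257·0.66 + 0.5527·0.04 + 0.486·0.13 + 0.4667·0.09 + 0.4174·0.08
      = 0.214962 + 0.022108 + 0.06318 + 0.042003 + 0.033392 = 0.375645

P(S) ≈ 0.3756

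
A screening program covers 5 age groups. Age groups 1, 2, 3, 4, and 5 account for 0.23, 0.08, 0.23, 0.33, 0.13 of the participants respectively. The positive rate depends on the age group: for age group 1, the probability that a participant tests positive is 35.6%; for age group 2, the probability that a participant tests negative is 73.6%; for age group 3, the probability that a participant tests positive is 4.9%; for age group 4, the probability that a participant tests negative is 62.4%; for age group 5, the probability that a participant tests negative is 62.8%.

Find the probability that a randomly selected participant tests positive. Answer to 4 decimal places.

P(T) ≈ 0.2867

P(T|2) = 1 − 0.736 = 0.264.
P(T|4) = 1 − 0.624 = 0.376.
P(T|5) = 1 − 0.628 = 0.372.
P(T) = P(T|1)·P(1) + P(T|2)·P(2) + P(T|3)·P(3) + P(T|4)·P(4) + P(T|5)·P(5)
      = 0.356·0.23 + 0.264·0.08 + 0.049·0.23 + 0.376·0.33 + 0.372·0.13
      = 0.08188 + 0.02112 + 0.01127 + 0.12408 + 0.04836 = 0.28671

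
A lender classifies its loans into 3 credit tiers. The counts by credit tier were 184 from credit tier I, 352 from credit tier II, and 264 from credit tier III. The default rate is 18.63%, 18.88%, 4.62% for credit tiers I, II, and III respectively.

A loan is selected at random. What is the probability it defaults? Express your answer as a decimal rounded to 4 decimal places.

0.1412

Total: 184 + 352 + 264 = 800.
P(I) = 184/800 = 0.23. P(II) = 352/800 = 0.44. P(III) = 264/800 = 0.33.
By the law of total probability,
P(D) = P(D|I)·P(I) + P(D|II)·P(II) + P(D|III)·P(III)
      = 0.1863·0.23 + 0.1888·0.44 + 0.0462·0.33
      = 0.042849 + 0.083072 + 0.015246 = 0.141167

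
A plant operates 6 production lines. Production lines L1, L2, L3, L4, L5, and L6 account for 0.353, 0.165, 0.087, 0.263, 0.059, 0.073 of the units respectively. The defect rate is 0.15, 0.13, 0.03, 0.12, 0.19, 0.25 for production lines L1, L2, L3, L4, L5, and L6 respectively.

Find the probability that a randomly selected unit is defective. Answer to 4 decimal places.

0.1380

P(D) = P(D|L1)·P(L1) + P(D|L2)·P(L2) + P(D|L3)·P(L3) + P(D|L4)·P(L4) + P(D|L5)·P(L5) + P(D|L6)·P(L6)
      = 0.15·0.353 + 0.13·0.165 + 0.03·0.087 + 0.12·0.263 + 0.19·0.059 + 0.25·0.073
      = 0.05295 + 0.02145 + 0.00261 + 0.03156 + 0.01121 + 0.01825 = 0.13803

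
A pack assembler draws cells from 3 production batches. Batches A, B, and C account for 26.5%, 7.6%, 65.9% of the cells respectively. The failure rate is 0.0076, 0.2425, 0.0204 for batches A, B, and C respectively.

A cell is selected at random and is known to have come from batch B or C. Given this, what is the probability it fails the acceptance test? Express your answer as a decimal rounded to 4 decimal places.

P(F|S) ≈ 0.0434

Let S = {B, C}.
P(S) = 0.076 + 0.659 = 0.735.
P(F ∩ S) = 0.2425·0.076 + 0.0204·0.659 = 0.01843 + 0.0134436 = 0.0318736.
P(F | S) = 0.0318736 / 0.735 = 0.043365…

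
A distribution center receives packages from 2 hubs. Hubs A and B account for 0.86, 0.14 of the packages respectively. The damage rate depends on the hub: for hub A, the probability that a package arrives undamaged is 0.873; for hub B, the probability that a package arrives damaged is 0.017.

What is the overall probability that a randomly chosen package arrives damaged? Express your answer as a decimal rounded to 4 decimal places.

P(D|A) = 1 − 0.873 = 0.127.
P(D) = P(D|A)·P(A) + P(D|B)·P(B)
      = 0.127·0.86 + 0.017·0.14
      = 0.10922 + 0.00238 = 0.1116

0.1116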